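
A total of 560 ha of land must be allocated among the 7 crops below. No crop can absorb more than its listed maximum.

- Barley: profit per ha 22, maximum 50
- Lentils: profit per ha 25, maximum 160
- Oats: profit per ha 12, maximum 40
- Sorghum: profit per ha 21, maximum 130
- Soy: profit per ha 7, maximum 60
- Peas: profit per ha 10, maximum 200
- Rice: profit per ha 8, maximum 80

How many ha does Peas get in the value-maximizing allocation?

180

Order the crops by profit per ha: Lentils 25 > Barley 22 > Sorghum 21 > Oats 12 > Peas 10 > Rice 8 > Soy 7.
Lentils: +160 to 160 (cap) → 400 left.
Give Barley 50 to hit its cap of 50 → 350 left.
Give Sorghum 130 to hit its cap of 130 → 220 left.
Give Oats 40 to hit its cap of 40 → 180 left.
Peas: +180 (room for 200) → 180. Pool exhausted.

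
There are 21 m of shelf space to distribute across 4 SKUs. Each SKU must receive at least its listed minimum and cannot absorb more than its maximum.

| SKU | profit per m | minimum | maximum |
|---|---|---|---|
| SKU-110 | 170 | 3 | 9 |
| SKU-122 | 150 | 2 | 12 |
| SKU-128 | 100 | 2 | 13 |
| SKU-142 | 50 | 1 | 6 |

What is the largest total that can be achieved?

Meeting every minimum uses 3+2+2+1 = 8 m, leaving 13.
Order the SKUs by profit per m: SKU-110 170 > SKU-122 150 > SKU-128 100 > SKU-142 50.
Give SKU-110 6 more to hit its cap of 9 ; 7 left.
SKU-122: +7 (room for 10) → 9. Pool exhausted.
Total = 170×9 + 150×9 + 100×2 + 50×1 = 3130.

3130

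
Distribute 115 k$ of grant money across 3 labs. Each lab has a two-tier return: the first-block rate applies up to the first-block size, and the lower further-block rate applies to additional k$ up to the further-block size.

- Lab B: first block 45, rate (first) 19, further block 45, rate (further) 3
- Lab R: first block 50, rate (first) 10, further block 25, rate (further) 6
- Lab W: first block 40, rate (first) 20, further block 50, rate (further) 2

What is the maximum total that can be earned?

1955

Order all 6 blocks by rate: Lab W/T1 20 > Lab B/T1 19 > Lab R/T1 10 > Lab R/T2 6 > Lab B/T2 3 > Lab W/T2 2.
Fill Lab W T1 block (40 at 20) — 75 left.
Lab B T1 at 19: fill all 45 — 30 left.
Lab R/T1: +30 of 50 at 10; pool empty.
Total = 20×40 + 19×45 + 10×30 = 1955.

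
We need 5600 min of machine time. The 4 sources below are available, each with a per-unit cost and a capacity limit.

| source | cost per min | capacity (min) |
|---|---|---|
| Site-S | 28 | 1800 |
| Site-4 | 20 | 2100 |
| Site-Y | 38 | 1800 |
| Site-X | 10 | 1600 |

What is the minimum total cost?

Fill from the cheapest source first.
Take 1600 from Site-X at 10 — need 4000 more.
Site-4 (20): use full 2100 — 1900 min to go.
Take 1800 from Site-S at 28 — need 100 more.
Site-Y (38): take the remaining 100 — done.
Cost = 1600×10 + 2100×20 + 1800×28 + 100×38 = 112200.

112200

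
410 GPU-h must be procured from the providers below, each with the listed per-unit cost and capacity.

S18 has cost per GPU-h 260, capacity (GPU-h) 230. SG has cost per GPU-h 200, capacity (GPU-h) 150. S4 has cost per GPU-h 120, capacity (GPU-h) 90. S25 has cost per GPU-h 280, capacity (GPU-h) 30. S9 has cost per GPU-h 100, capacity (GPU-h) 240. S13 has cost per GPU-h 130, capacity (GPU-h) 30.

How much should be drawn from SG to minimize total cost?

50

Use providers in increasing cost order.
S9 (100): use full 240 ; 170 GPU-h to go.
S4 at 120: take all 90 GPU-h ; 80 still needed.
Take 30 from S13 at 130 ; need 50 more.
SG at 200: take 50 of its 150 ; requirement met.
S18, S25: unused.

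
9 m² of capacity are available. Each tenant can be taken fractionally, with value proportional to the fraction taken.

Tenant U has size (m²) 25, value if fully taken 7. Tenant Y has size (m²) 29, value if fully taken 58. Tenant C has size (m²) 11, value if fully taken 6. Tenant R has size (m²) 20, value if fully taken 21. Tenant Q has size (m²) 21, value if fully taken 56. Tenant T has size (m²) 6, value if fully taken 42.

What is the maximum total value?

50

Sort by value density: Tenant T 42/6≈7, Tenant Q 56/21≈2.67, Tenant Y 58/29≈2, Tenant R 21/20≈1.05, Tenant C 6/11≈0.545, Tenant U 7/25≈0.28.
All 6 m² of Tenant T fit (value 42) → 3 remain.
Fill the last 3 m² with part of Tenant Q: 3/21 of it earns 8.
Total value = 50.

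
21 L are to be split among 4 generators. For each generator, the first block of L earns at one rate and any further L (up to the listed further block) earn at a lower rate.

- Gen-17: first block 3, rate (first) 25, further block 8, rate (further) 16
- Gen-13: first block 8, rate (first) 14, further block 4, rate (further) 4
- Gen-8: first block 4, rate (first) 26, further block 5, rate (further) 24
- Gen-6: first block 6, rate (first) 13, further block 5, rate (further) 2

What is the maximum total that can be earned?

441

Order all 8 blocks by rate: Gen-8/first 26 > Gen-17/first 25 > Gen-8/second 24 > Gen-17/second 16 > Gen-13/first 14 > Gen-6/first 13 > Gen-13/second 4 > Gen-6/second 2.
Gen-8 first at 26: fill all 4 — 17 left.
Gen-17 first at 25: fill all 3 — 14 left.
Gen-8/second (24): +5 — 9 left.
Fill Gen-17 second block (8 at 16) — 1 left.
Gen-13/first: +1 of 8 at 14; pool empty.
Total = 26×4 + 25×3 + 24×5 + 16×8 + 14×1 = 441.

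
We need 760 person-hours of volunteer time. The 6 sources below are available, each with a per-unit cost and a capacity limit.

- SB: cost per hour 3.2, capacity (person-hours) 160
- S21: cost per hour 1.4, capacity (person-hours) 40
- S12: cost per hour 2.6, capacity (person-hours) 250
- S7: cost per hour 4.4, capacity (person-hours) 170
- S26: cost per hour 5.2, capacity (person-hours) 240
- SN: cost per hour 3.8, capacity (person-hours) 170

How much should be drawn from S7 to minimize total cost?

140

Cheapest first:
S21 at 1.4: take all 40 person-hours ; 720 still needed.
S12 (2.6): use full 250 ; 470 person-hours to go.
Take 160 from SB at 3.2 ; need 310 more.
SN at 3.8: take all 170 person-hours ; 140 still needed.
Take 140 from S7 at 4.4 to finish.
S26: unused.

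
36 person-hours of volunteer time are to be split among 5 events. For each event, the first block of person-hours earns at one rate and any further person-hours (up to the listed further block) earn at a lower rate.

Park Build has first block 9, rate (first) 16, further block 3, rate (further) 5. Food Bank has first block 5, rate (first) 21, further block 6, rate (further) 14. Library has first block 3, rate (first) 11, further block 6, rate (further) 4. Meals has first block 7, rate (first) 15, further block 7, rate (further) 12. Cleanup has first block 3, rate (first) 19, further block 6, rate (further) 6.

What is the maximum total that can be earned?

Rank every tier by rate: Food Bank/T1 21 > Cleanup/T1 19 > Park Build/T1 16 > Meals/T1 15 > Food Bank/T2 14 > Meals/T2 12 > Library/T1 11 > Cleanup/T2 6 > Park Build/T2 5 > Library/T2 4.
Food Bank/T1 (21): +5 → 31 left.
Cleanup T1 at 19: fill all 3 → 28 left.
Fill Park Build T1 block (9 at 16) → 19 left.
Meals/T1 (15): +7 → 12 left.
Food Bank/T2 (14): +6 → 6 left.
6 remain; put them into Meals T2 at 12.
Total = 21×5 + 19×3 + 16×9 + 15×7 + 14×6 + 12×6 = 567.

567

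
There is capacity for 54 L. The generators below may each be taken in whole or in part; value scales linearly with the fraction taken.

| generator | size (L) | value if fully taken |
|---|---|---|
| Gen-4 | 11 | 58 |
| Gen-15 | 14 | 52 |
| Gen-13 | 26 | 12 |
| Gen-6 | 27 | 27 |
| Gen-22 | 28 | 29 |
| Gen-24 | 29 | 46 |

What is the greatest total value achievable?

156

Rank by value-to-size ratio: Gen-4 58/11≈5.27, Gen-15 52/14≈3.71, Gen-24 46/29≈1.59, Gen-22 29/28≈1.04, Gen-6 27/27≈1, Gen-13 12/26≈0.462.
All 11 L of Gen-4 fit (value 58) ; 43 remain.
All 14 L of Gen-15 fit (value 52) ; 29 remain.
All 29 L of Gen-24 fit (value 46) ; 0 remain.
Total value = 156.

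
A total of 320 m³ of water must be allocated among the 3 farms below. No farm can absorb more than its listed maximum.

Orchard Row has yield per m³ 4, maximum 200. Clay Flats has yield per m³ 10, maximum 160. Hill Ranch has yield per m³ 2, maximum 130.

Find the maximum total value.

2240

Order the farms by yield per m³: Clay Flats 10 > Orchard Row 4 > Hill Ranch 2.
Give Clay Flats 160 to hit its cap of 160 ; 160 left.
Only 160 left; Orchard Row takes them to reach 160.
Total = 4×160 + 10×160 = 2240.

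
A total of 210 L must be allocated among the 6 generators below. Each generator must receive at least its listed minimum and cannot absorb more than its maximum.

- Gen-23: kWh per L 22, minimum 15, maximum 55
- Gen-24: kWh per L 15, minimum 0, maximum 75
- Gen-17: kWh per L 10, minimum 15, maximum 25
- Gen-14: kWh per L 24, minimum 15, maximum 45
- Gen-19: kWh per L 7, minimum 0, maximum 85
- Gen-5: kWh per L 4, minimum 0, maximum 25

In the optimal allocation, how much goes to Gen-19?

10

Meeting every minimum uses 15+0+15+15+0+0 = 45 L, leaving 165.
Rank by kWh per L: Gen-14 24 > Gen-23 22 > Gen-24 15 > Gen-17 10 > Gen-19 7 > Gen-5 4.
Gen-14: +30 to 45 (cap) — 135 left.
Give Gen-23 40 more to hit its cap of 55 — 95 left.
Gen-24 takes 75 more to reach its cap of 75 — 20 left.
Give Gen-17 10 more to hit its cap of 25 — 10 left.
Gen-19 has room for 85 more but only 10 remain, so it gets 10.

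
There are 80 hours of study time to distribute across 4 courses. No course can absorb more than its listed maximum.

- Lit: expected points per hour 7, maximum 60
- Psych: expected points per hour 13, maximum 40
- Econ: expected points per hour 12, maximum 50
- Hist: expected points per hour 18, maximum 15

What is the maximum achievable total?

1090

Order the courses by expected points per hour: Hist 18 > Psych 13 > Econ 12 > Lit 7.
Hist: +15 to 15 (cap) — 65 left.
Psych takes 40 to reach its cap of 40 — 25 left.
Econ has room for 50 but only 25 remain, so it gets 25.
Total = 13×40 + 12×25 + 18×15 = 1090.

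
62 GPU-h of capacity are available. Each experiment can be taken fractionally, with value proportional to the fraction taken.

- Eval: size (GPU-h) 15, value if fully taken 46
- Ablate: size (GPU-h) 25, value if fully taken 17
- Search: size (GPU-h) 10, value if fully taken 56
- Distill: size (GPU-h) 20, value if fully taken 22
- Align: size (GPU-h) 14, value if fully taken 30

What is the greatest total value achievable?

Rank by value-to-size ratio: Search 56/10≈5.6, Eval 46/15≈3.07, Align 30/14≈2.14, Distill 22/20≈1.1, Ablate 17/25≈0.68.
Search: take in full, 10 GPU-h for value 56 — 52 left.
All 15 GPU-h of Eval fit (value 46) — 37 remain.
Take all of Align (14 GPU-h, value 30) — 23 GPU-h left.
All 20 GPU-h of Distill fit (value 22) — 3 remain.
Fill the last 3 GPU-h with part of Ablate: 3/25 of it earns 2.04.
Total value = 156.04.

156.04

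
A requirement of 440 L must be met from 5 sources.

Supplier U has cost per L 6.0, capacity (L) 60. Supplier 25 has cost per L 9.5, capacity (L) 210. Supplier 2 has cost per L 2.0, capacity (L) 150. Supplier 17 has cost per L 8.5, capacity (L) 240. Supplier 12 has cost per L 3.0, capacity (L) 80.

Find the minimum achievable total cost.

2175

Cheapest first:
Take 150 from Supplier 2 at 2.0 → need 290 more.
Take 80 from Supplier 12 at 3.0 → need 210 more.
Take 60 from Supplier U at 6.0 → need 150 more.
Supplier 17 at 8.5: take 150 of its 240 → requirement met.
Supplier 25: unused.
Cost = 150×2.0 + 80×3.0 + 60×6.0 + 150×8.5 = 2175.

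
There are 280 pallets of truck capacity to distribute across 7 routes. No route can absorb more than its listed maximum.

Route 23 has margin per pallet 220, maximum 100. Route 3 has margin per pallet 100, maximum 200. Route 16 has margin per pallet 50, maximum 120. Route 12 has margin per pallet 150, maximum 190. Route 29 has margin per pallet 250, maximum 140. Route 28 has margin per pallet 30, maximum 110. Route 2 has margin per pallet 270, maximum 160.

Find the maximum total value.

73200

Rank by margin per pallet: Route 2 270 > Route 29 250 > Route 23 220 > Route 12 150 > Route 3 100 > Route 16 50 > Route 28 30.
Route 2 takes 160 to reach its cap of 160 → 120 left.
Only 120 left; Route 29 takes them to reach 120.
Total = 250×120 + 270×160 = 73200.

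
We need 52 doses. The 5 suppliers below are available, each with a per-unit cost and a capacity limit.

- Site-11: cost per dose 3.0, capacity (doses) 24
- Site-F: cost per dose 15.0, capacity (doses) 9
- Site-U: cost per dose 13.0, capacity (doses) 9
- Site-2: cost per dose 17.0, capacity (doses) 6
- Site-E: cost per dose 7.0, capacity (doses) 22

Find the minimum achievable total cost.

304

Fill from the cheapest supplier first.
Take 24 from Site-11 at 3.0 → need 28 more.
Site-E at 7.0: take all 22 doses → 6 still needed.
Site-U (13.0): take the remaining 6 → done.
Site-F, Site-2: unused.
Cost = 24×3.0 + 22×7.0 + 6×13.0 = 304.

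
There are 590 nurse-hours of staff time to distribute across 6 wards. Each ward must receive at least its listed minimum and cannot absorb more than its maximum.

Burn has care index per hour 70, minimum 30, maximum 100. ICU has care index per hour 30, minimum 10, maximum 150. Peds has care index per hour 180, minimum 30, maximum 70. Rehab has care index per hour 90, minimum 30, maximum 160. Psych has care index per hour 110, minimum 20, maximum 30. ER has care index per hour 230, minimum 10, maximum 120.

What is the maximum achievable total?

68200

Meeting every minimum uses 30+10+30+30+20+10 = 130 nurse-hours, leaving 460.
Rank by care index per hour: ER 230 > Peds 180 > Psych 110 > Rehab 90 > Burn 70 > ICU 30.
ER takes 110 more to reach its cap of 120 — 350 left.
Give Peds 40 more to hit its cap of 70 — 310 left.
Psych: +10 to 30 (cap) — 300 left.
Rehab takes 130 more to reach its cap of 160 — 170 left.
Burn: +70 to 100 (cap) — 100 left.
ICU has room for 140 more but only 100 remain, so it gets 110.
Total = 70×100 + 30×110 + 180×70 + 90×160 + 110×30 + 230×120 = 68200.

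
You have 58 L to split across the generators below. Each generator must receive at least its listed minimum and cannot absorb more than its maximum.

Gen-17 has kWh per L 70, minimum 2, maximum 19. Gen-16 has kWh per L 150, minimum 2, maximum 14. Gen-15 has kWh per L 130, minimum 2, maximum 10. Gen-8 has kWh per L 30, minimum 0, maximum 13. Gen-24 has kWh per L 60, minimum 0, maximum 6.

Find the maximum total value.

5360

Meeting every minimum uses 2+2+2+0+0 = 6 L, leaving 52.
Order the generators by kWh per L: Gen-16 150 > Gen-15 130 > Gen-17 70 > Gen-24 60 > Gen-8 30.
Gen-16: +12 to 14 (cap) — 40 left.
Gen-15 takes 8 more to reach its cap of 10 — 32 left.
Give Gen-17 17 more to hit its cap of 19 — 15 left.
Give Gen-24 6 more to hit its cap of 6 — 9 left.
Only 9 left; Gen-8 takes them to reach 9.
Total = 70×19 + 150×14 + 130×10 + 30×9 + 60×6 = 5360.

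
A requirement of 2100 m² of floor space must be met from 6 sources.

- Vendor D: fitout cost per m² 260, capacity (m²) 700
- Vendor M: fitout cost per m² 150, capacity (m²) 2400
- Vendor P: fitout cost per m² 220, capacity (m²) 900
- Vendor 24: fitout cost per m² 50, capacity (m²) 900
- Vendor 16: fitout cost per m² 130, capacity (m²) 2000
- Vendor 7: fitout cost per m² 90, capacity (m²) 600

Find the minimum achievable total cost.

177000

Use sources in increasing cost order.
Vendor 24 (50): use full 900 ; 1200 m² to go.
Vendor 7 (90): use full 600 ; 600 m² to go.
Take 600 from Vendor 16 at 130 to finish.
Vendor M, Vendor P, Vendor D: unused.
Cost = 900×50 + 600×90 + 600×130 = 177000.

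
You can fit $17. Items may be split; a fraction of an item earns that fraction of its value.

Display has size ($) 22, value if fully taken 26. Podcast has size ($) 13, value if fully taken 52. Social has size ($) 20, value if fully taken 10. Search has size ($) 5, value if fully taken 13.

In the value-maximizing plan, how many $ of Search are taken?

Sort by value density: Podcast 52/13≈4, Search 13/5≈2.6, Display 26/22≈1.18, Social 10/20≈0.5.
Take all of Podcast (13 $, value 52) ; 4 $ left.
4 $ left: a 4/5 share of Search gives 13×4/5 = 10.4.

4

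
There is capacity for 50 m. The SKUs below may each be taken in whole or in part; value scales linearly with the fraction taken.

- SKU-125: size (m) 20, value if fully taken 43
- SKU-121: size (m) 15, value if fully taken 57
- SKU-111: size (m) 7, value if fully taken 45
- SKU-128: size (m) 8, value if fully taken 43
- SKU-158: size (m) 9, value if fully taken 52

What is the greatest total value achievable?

220.65

Sort by value density: SKU-111 45/7≈6.43, SKU-158 52/9≈5.78, SKU-128 43/8≈5.38, SKU-121 57/15≈3.8, SKU-125 43/20≈2.15.
All 7 m of SKU-111 fit (value 45) — 43 remain.
SKU-158: take in full, 9 m for value 52 — 34 left.
SKU-128: take in full, 8 m for value 43 — 26 left.
Take all of SKU-121 (15 m, value 57) — 11 m left.
11 m left: a 11/20 share of SKU-125 gives 43×11/20 = 23.65.
Total value = 220.65.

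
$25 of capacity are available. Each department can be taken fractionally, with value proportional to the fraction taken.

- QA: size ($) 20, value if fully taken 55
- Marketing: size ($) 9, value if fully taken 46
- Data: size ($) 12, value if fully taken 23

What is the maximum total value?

Best value per unit of size first: Marketing 46/9≈5.11, QA 55/20≈2.75, Data 23/12≈1.92.
Take all of Marketing (9 $, value 46) ; 16 $ left.
Only 16 $ remain; take 16/20 of QA for value 55×16/20 = 44.
Total value = 90.

90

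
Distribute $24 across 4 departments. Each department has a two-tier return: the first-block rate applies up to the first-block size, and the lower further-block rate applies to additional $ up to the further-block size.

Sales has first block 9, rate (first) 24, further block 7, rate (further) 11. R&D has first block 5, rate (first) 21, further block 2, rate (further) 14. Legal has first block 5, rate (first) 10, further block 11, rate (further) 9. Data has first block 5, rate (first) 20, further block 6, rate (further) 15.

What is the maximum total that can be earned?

Rank every tier by rate: Sales/tier1 24 > R&D/tier1 21 > Data/tier1 20 > Data/tier2 15 > R&D/tier2 14 > Sales/tier2 11 > Legal/tier1 10 > Legal/tier2 9.
Sales/tier1 (24): +9 — 15 left.
Fill R&D tier1 block (5 at 21) — 10 left.
Data/tier1 (20): +5 — 5 left.
Data/tier2: +5 of 6 at 15; pool empty.
Total = 24×9 + 21×5 + 20×5 + 15×5 = 496.

496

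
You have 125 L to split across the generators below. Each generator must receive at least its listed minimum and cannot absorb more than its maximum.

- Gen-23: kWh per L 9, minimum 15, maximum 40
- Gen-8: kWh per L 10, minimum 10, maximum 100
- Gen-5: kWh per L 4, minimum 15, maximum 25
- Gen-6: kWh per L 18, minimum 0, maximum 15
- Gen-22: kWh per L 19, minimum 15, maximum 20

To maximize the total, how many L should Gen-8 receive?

Meeting every minimum uses 15+10+15+0+15 = 55 L, leaving 70.
Rank by kWh per L: Gen-22 19 > Gen-6 18 > Gen-8 10 > Gen-23 9 > Gen-5 4.
Gen-22 takes 5 more to reach its cap of 20 → 65 left.
Gen-6 takes 15 more to reach its cap of 15 → 50 left.
Gen-8: +50 (room for 90) → 60. Pool exhausted.

60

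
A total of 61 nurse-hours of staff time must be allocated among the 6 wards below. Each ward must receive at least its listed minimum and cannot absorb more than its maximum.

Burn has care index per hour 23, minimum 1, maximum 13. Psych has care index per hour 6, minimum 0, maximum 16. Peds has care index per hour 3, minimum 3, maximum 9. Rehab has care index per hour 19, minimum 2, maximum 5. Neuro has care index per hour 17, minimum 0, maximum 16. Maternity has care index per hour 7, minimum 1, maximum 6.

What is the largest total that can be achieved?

819

Meeting every minimum uses 1+0+3+2+0+1 = 7 nurse-hours, leaving 54.
Rank by care index per hour: Burn 23 > Rehab 19 > Neuro 17 > Maternity 7 > Psych 6 > Peds 3.
Give Burn 12 more to hit its cap of 13 ; 42 left.
Rehab: +3 to 5 (cap) ; 39 left.
Give Neuro 16 more to hit its cap of 16 ; 23 left.
Maternity: +5 to 6 (cap) ; 18 left.
Psych takes 16 more to reach its cap of 16 ; 2 left.
Peds: +2 (room for 6) → 5. Pool exhausted.
Total = 23×13 + 6×16 + 3×5 + 19×5 + 17×16 + 7×6 = 819.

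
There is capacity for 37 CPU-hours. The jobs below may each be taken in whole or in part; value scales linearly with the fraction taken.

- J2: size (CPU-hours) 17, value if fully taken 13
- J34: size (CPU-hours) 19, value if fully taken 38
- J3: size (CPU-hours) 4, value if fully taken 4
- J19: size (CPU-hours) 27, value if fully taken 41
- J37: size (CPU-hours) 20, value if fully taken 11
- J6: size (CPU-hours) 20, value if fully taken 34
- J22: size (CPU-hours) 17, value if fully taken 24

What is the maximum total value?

68.6

Best value per unit of size first: J34 38/19≈2, J6 34/20≈1.7, J19 41/27≈1.52, J22 24/17≈1.41, J3 4/4≈1, J2 13/17≈0.765, J37 11/20≈0.55.
Take all of J34 (19 CPU-hours, value 38) → 18 CPU-hours left.
18 CPU-hours left: a 18/20 share of J6 gives 34×18/20 = 30.6.
Total value = 68.6.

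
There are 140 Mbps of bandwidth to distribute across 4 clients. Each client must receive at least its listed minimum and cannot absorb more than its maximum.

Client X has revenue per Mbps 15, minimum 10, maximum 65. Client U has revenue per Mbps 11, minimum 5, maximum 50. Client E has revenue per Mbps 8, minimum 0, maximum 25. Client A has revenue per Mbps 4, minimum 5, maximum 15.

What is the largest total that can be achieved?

1705

Meeting every minimum uses 10+5+0+5 = 20 Mbps, leaving 120.
Rank by revenue per Mbps: Client X 15 > Client U 11 > Client E 8 > Client A 4.
Give Client X 55 more to hit its cap of 65 — 65 left.
Client U takes 45 more to reach its cap of 50 — 20 left.
Client E: +20 (room for 25) → 20. Pool exhausted.
Total = 15×65 + 11×50 + 8×20 + 4×5 = 1705.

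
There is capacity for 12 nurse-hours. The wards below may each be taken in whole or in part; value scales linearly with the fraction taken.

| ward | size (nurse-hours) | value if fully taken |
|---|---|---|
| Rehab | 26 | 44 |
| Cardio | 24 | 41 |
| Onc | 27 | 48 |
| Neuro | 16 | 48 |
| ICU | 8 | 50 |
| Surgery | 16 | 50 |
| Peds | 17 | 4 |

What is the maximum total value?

Sort by value density: ICU 50/8≈6.25, Surgery 50/16≈3.12, Neuro 48/16≈3, Onc 48/27≈1.78, Cardio 41/24≈1.71, Rehab 44/26≈1.69, Peds 4/17≈0.235.
All 8 nurse-hours of ICU fit (value 50) ; 4 remain.
4 nurse-hours left: a 4/16 share of Surgery gives 50×4/16 = 12.5.
Total value = 62.5.

62.5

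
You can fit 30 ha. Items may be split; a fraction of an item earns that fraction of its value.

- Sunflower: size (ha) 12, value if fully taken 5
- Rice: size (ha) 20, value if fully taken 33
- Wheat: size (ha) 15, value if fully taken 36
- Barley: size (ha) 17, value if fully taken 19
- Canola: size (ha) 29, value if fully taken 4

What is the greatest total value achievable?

60.75

Best value per unit of size first: Wheat 36/15≈2.4, Rice 33/20≈1.65, Barley 19/17≈1.12, Sunflower 5/12≈0.417, Canola 4/29≈0.138.
Take all of Wheat (15 ha, value 36) ; 15 ha left.
Only 15 ha remain; take 15/20 of Rice for value 33×15/20 = 24.75.
Total value = 60.75.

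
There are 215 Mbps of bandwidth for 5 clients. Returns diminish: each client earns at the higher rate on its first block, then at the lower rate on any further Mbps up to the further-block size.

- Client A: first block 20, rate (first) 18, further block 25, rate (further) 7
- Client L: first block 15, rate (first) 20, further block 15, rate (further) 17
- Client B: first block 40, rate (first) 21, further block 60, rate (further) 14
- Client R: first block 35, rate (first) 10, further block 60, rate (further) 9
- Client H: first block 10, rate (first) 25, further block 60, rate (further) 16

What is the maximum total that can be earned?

Treat each block as its own option and order by rate: Client H/tier1 25 > Client B/tier1 21 > Client L/tier1 20 > Client A/tier1 18 > Client L/tier2 17 > Client H/tier2 16 > Client B/tier2 14 > Client R/tier1 10 > Client R/tier2 9 > Client A/tier2 7.
Client H tier1 at 25: fill all 10 — 205 left.
Client B/tier1 (21): +40 — 165 left.
Client L tier1 at 20: fill all 15 — 150 left.
Client A tier1 at 18: fill all 20 — 130 left.
Client L tier2 at 17: fill all 15 — 115 left.
Client H tier2 at 16: fill all 60 — 55 left.
55 remain; put them into Client B tier2 at 14.
Total = 25×10 + 21×40 + 20×15 + 18×20 + 17×15 + 16×60 + 14×55 = 3735.

3735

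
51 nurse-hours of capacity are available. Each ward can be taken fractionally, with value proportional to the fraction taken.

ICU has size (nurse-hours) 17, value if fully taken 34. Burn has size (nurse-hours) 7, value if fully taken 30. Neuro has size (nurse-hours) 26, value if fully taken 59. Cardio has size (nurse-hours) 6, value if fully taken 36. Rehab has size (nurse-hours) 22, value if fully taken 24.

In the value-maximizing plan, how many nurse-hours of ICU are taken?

12

Sort by value density: Cardio 36/6≈6, Burn 30/7≈4.29, Neuro 59/26≈2.27, ICU 34/17≈2, Rehab 24/22≈1.09.
Cardio: take in full, 6 nurse-hours for value 36 — 45 left.
Take all of Burn (7 nurse-hours, value 30) — 38 nurse-hours left.
Take all of Neuro (26 nurse-hours, value 59) — 12 nurse-hours left.
Fill the last 12 nurse-hours with part of ICU: 12/17 of it earns 24.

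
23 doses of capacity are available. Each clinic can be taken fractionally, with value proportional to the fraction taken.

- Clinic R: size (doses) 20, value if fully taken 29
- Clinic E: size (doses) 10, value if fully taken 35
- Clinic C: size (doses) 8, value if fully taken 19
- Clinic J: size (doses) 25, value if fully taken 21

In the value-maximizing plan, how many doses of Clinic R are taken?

Sort by value density: Clinic E 35/10≈3.5, Clinic C 19/8≈2.38, Clinic R 29/20≈1.45, Clinic J 21/25≈0.84.
All 10 doses of Clinic E fit (value 35) — 13 remain.
Clinic C: take in full, 8 doses for value 19 — 5 left.
Only 5 doses remain; take 5/20 of Clinic R for value 29×5/20 = 7.25.

5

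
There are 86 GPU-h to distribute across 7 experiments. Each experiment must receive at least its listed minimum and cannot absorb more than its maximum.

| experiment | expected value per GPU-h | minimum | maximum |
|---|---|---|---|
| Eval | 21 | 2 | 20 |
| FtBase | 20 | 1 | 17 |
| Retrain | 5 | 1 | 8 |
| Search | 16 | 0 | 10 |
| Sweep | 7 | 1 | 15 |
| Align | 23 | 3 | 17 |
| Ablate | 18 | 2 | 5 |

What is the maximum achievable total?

Meeting every minimum uses 2+1+1+0+1+3+2 = 10 GPU-h, leaving 76.
Highest expected value per GPU-h first: Align 23 > Eval 21 > FtBase 20 > Ablate 18 > Search 16 > Sweep 7 > Retrain 5.
Align takes 14 more to reach its cap of 17 → 62 left.
Give Eval 18 more to hit its cap of 20 → 44 left.
FtBase takes 16 more to reach its cap of 17 → 28 left.
Ablate takes 3 more to reach its cap of 5 → 25 left.
Search: +10 to 10 (cap) → 15 left.
Sweep takes 14 more to reach its cap of 15 → 1 left.
Retrain has room for 7 more but only 1 remain, so it gets 2.
Total = 21×20 + 20×17 + 5×2 + 16×10 + 7×15 + 23×17 + 18×5 = 1516.

1516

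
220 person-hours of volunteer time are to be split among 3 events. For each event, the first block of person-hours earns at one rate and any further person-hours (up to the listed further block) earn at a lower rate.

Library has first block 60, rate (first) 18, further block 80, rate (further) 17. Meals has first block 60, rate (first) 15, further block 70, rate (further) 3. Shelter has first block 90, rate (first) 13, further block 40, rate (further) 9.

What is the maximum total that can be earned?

3600

Rank every tier by rate: Library/T1 18 > Library/T2 17 > Meals/T1 15 > Shelter/T1 13 > Shelter/T2 9 > Meals/T2 3.
Fill Library T1 block (60 at 18) — 160 left.
Fill Library T2 block (80 at 17) — 80 left.
Meals/T1 (15): +60 — 20 left.
Shelter T1 at 13: only 20 left, fill 20.
Total = 18×60 + 17×80 + 15×60 + 13×20 = 3600.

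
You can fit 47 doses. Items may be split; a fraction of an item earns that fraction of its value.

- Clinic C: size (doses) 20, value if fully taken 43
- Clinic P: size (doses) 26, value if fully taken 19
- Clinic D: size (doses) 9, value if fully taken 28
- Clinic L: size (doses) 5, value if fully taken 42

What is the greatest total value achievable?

Rank by value-to-size ratio: Clinic L 42/5≈8.4, Clinic D 28/9≈3.11, Clinic C 43/20≈2.15, Clinic P 19/26≈0.731.
All 5 doses of Clinic L fit (value 42) ; 42 remain.
Clinic D: take in full, 9 doses for value 28 ; 33 left.
All 20 doses of Clinic C fit (value 43) ; 13 remain.
Fill the last 13 doses with part of Clinic P: 13/26 of it earns 9.5.
Total value = 122.5.

122.5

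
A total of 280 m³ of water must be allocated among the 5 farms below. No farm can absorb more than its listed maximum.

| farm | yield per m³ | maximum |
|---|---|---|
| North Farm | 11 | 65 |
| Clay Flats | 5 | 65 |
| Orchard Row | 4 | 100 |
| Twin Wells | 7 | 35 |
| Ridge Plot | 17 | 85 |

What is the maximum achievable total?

2850

Rank by yield per m³: Ridge Plot 17 > North Farm 11 > Twin Wells 7 > Clay Flats 5 > Orchard Row 4.
Give Ridge Plot 85 to hit its cap of 85 → 195 left.
North Farm takes 65 to reach its cap of 65 → 130 left.
Twin Wells: +35 to 35 (cap) → 95 left.
Clay Flats: +65 to 65 (cap) → 30 left.
Orchard Row has room for 100 but only 30 remain, so it gets 30.
Total = 11×65 + 5×65 + 4×30 + 7×35 + 17×85 = 2850.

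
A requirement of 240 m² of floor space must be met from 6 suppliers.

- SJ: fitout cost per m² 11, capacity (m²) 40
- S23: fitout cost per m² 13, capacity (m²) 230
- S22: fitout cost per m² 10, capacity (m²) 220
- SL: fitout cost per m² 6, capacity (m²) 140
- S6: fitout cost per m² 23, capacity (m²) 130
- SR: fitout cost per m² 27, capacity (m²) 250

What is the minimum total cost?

Fill from the cheapest supplier first.
SL at 6: take all 140 m² — 100 still needed.
S22 at 10: take 100 of its 220 — requirement met.
SJ, S23, S6, SR: unused.
Cost = 140×6 + 100×10 = 1840.

1840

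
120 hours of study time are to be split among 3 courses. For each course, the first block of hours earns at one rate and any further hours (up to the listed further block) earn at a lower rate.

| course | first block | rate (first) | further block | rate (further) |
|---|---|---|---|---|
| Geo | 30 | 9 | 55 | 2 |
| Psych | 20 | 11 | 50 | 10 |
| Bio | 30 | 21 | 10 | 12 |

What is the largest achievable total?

1560

Rank every tier by rate: Bio/tier1 21 > Bio/tier2 12 > Psych/tier1 11 > Psych/tier2 10 > Geo/tier1 9 > Geo/tier2 2.
Fill Bio tier1 block (30 at 21) ; 90 left.
Fill Bio tier2 block (10 at 12) ; 80 left.
Psych/tier1 (11): +20 ; 60 left.
Psych/tier2 (10): +50 ; 10 left.
Geo/tier1: +10 of 30 at 9; pool empty.
Total = 21×30 + 12×10 + 11×20 + 10×50 + 9×10 = 1560.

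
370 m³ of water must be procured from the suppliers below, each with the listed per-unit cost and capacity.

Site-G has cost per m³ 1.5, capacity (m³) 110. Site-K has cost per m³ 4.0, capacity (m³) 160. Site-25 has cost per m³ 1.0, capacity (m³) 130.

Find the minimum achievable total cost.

Use suppliers in increasing cost order.
Site-25 (1.0): use full 130 ; 240 m³ to go.
Site-G at 1.5: take all 110 m³ ; 130 still needed.
Take 130 from Site-K at 4.0 to finish.
Cost = 130×1.0 + 110×1.5 + 130×4.0 = 815.

815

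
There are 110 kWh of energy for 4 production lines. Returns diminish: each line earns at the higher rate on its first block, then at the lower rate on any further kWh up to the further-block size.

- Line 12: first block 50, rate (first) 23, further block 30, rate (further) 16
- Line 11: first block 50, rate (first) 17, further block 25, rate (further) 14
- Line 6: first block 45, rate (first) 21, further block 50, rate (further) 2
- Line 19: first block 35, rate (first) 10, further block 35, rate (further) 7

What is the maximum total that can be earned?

2350

Rank every tier by rate: Line 12/first 23 > Line 6/first 21 > Line 11/first 17 > Line 12/second 16 > Line 11/second 14 > Line 19/first 10 > Line 19/second 7 > Line 6/second 2.
Line 12/first (23): +50 ; 60 left.
Line 6 first at 21: fill all 45 ; 15 left.
Line 11/first: +15 of 50 at 17; pool empty.
Total = 23×50 + 21×45 + 17×15 = 2350.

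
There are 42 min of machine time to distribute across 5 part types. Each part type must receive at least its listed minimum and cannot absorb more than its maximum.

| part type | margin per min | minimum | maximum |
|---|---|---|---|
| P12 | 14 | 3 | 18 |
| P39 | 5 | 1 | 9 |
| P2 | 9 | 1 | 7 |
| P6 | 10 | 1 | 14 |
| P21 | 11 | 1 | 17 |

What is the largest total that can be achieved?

503

Meeting every minimum uses 3+1+1+1+1 = 7 min, leaving 35.
Highest margin per min first: P12 14 > P21 11 > P6 10 > P2 9 > P39 5.
P12: +15 to 18 (cap) ; 20 left.
P21: +16 to 17 (cap) ; 4 left.
Only 4 left; P6 takes them to reach 5.
Total = 14×18 + 5×1 + 9×1 + 10×5 + 11×17 = 503.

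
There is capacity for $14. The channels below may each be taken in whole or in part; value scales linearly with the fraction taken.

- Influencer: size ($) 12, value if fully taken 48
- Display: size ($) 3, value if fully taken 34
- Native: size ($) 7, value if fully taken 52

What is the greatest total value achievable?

102

Best value per unit of size first: Display 34/3≈11.3, Native 52/7≈7.43, Influencer 48/12≈4.
Take all of Display (3 $, value 34) — 11 $ left.
All 7 $ of Native fit (value 52) — 4 remain.
Fill the last 4 $ with part of Influencer: 4/12 of it earns 16.
Total value = 102.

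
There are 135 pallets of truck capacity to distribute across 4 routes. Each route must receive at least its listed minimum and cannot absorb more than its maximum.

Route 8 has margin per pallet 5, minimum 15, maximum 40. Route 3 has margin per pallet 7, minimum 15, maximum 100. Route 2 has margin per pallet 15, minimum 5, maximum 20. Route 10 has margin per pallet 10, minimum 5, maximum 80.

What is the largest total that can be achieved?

Meeting every minimum uses 15+15+5+5 = 40 pallets, leaving 95.
Highest margin per pallet first: Route 2 15 > Route 10 10 > Route 3 7 > Route 8 5.
Route 2: +15 to 20 (cap) — 80 left.
Give Route 10 75 more to hit its cap of 80 — 5 left.
Only 5 left; Route 3 takes them to reach 20.
Total = 5×15 + 7×20 + 15×20 + 10×80 = 1315.

1315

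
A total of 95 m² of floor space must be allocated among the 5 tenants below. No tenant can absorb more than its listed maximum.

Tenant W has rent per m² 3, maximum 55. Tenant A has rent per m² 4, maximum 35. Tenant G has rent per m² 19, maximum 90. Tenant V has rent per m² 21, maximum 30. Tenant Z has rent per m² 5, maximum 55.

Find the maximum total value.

Rank by rent per m²: Tenant V 21 > Tenant G 19 > Tenant Z 5 > Tenant A 4 > Tenant W 3.
Tenant V takes 30 to reach its cap of 30 ; 65 left.
Only 65 left; Tenant G takes them to reach 65.
Total = 19×65 + 21×30 = 1865.

1865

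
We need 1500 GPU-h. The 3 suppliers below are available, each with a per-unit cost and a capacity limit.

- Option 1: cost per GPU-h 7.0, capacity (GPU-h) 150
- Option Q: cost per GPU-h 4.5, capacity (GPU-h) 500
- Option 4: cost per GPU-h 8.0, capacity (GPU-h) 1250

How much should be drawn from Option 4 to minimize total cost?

Cheapest first:
Option Q (4.5): use full 500 — 1000 GPU-h to go.
Option 1 at 7.0: take all 150 GPU-h — 850 still needed.
Option 4 at 8.0: take 850 of its 1250 — requirement met.

850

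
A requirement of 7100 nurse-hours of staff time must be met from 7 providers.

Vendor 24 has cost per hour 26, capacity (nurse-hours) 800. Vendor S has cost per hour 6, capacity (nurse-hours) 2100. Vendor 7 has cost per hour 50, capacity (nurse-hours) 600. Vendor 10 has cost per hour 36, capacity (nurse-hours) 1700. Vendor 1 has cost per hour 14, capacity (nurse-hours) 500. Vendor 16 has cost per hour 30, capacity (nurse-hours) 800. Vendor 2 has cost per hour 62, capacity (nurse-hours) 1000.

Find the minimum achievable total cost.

192800

Cheapest first:
Vendor S (6): use full 2100 ; 5000 nurse-hours to go.
Vendor 1 at 14: take all 500 nurse-hours ; 4500 still needed.
Take 800 from Vendor 24 at 26 ; need 3700 more.
Vendor 16 at 30: take all 800 nurse-hours ; 2900 still needed.
Vendor 10 at 36: take all 1700 nurse-hours ; 1200 still needed.
Vendor 7 at 50: take all 600 nurse-hours ; 600 still needed.
Take 600 from Vendor 2 at 62 to finish.
Cost = 2100×6 + 500×14 + 800×26 + 800×30 + 1700×36 + 600×50 + 600×62 = 192800.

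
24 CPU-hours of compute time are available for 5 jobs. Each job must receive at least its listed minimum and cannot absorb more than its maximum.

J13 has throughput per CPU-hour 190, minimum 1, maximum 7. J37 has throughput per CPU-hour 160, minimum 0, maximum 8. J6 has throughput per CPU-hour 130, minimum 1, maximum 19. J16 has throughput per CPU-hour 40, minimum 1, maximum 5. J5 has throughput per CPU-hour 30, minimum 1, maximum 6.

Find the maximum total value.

Meeting every minimum uses 1+0+1+1+1 = 4 CPU-hours, leaving 20.
Order the jobs by throughput per CPU-hour: J13 190 > J37 160 > J6 130 > J16 40 > J5 30.
J13 takes 6 more to reach its cap of 7 — 14 left.
J37 takes 8 more to reach its cap of 8 — 6 left.
Only 6 left; J6 takes them to reach 7.
Total = 190×7 + 160×8 + 130×7 + 40×1 + 30×1 = 3590.

3590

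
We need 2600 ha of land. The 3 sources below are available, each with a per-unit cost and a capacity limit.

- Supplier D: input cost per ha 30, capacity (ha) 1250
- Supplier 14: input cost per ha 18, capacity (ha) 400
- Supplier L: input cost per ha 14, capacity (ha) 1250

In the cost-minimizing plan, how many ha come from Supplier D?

Cheapest first:
Supplier L (14): use full 1250 ; 1350 ha to go.
Supplier 14 (18): use full 400 ; 950 ha to go.
Take 950 from Supplier D at 30 to finish.

950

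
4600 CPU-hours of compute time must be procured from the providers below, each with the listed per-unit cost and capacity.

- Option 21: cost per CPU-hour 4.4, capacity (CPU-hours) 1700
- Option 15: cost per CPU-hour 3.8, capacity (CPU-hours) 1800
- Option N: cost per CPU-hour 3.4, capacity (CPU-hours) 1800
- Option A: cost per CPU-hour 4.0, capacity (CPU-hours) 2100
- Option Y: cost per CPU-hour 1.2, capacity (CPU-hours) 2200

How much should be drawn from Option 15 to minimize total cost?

600

Cheapest first:
Option Y (1.2): use full 2200 → 2400 CPU-hours to go.
Option N at 3.4: take all 1800 CPU-hours → 600 still needed.
Option 15 (3.8): take the remaining 600 → done.
Option A, Option 21: unused.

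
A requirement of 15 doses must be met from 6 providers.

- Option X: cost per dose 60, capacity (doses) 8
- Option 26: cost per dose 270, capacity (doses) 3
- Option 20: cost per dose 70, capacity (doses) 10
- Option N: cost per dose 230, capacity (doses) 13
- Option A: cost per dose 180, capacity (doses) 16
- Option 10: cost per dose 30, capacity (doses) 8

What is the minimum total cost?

Use providers in increasing cost order.
Option 10 at 30: take all 8 doses — 7 still needed.
Option X at 60: take 7 of its 8 — requirement met.
Option 20, Option A, Option N, Option 26: unused.
Cost = 8×30 + 7×60 = 660.

660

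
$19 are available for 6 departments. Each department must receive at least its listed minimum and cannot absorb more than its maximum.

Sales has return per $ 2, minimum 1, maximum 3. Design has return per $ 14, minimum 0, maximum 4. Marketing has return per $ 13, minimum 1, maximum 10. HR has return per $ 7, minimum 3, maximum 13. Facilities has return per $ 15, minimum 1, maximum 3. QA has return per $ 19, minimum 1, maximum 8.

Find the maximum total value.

275

Meeting every minimum uses 1+0+1+3+1+1 = 7 $, leaving 12.
Highest return per $ first: QA 19 > Facilities 15 > Design 14 > Marketing 13 > HR 7 > Sales 2.
Give QA 7 more to hit its cap of 8 → 5 left.
Give Facilities 2 more to hit its cap of 3 → 3 left.
Design: +3 (room for 4) → 3. Pool exhausted.
Total = 2×1 + 14×3 + 13×1 + 7×3 + 15×3 + 19×8 = 275.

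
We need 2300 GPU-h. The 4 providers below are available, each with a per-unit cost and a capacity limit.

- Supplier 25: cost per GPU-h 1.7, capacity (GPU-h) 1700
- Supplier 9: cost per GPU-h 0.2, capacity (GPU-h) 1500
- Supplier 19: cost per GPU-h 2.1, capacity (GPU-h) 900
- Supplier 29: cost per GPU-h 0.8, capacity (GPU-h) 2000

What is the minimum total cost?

Cheapest first:
Take 1500 from Supplier 9 at 0.2 ; need 800 more.
Supplier 29 (0.8): take the remaining 800 ; done.
Supplier 25, Supplier 19: unused.
Cost = 1500×0.2 + 800×0.8 = 940.

940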